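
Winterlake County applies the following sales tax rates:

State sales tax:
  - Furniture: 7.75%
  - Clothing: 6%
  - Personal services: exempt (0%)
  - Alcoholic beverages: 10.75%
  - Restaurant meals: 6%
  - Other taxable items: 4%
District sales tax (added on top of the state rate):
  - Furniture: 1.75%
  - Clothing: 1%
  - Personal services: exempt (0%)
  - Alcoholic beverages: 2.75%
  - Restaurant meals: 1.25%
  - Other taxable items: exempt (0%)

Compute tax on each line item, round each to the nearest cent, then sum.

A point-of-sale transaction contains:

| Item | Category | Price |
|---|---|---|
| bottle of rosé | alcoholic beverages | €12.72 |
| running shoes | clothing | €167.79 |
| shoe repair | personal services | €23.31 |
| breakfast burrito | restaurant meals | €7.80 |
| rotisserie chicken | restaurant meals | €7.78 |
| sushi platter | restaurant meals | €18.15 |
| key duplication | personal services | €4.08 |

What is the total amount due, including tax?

€257.55

Bottle of rosé €12.72: alcoholic beverages → 10.75% + 2.75% district = 13.5% → €1.72
Running shoes €167.79: clothing → 6% + 1% district = 7% → €11.75
Shoe repair €23.31: personal services → 0% + 0% district = 0% → €0.00
Breakfast burrito €7.80: restaurant meals → 6% + 1.25% district = 7.25% → €0.57
Rotisserie chicken €7.78: restaurant meals → 6% + 1.25% district = 7.25% → €0.56
Sushi platter €18.15: restaurant meals → 6% + 1.25% district = 7.25% → €1.32
Key duplication €4.08: personal services → 0% + 0% district = 0% → €0.00
Subtotal = €241.63; tax = €15.92; total due = €257.55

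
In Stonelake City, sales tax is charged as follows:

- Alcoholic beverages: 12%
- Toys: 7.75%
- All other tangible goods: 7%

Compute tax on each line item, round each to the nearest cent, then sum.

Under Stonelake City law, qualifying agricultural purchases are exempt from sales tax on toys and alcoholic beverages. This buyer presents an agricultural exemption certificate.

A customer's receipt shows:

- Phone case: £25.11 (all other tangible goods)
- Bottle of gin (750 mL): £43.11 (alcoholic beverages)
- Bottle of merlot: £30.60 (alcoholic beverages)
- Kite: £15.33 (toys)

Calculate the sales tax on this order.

Phone case £25.11: all other tangible goods → 7% → £1.76
Bottle of gin (750 mL) £43.11: alcoholic beverages, buyer-exempt → 0% → £0.00
Bottle of merlot £30.60: alcoholic beverages, buyer-exempt → 0% → £0.00
Kite £15.33: toys, buyer-exempt → 0% → £0.00
Total tax = £1.76

£1.76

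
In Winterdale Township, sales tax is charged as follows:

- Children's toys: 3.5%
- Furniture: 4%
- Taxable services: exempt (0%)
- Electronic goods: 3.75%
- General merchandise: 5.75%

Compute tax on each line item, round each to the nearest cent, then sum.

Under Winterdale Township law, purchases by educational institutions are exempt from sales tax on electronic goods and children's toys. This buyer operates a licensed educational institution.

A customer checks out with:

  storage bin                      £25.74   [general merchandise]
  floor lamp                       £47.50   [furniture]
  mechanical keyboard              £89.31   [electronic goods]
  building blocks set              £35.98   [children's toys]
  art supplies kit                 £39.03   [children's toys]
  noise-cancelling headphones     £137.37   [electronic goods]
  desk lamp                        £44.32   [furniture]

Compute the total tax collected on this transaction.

Storage bin £25.74: general merchandise → 5.75% → £1.48
Floor lamp £47.50: furniture → 4% → £1.90
Mechanical keyboard £89.31: electronic goods, buyer-exempt → 0% → £0.00
Building blocks set £35.98: children's toys, buyer-exempt → 0% → £0.00
Art supplies kit £39.03: children's toys, buyer-exempt → 0% → £0.00
Noise-cancelling headphones £137.37: electronic goods, buyer-exempt → 0% → £0.00
Desk lamp £44.32: furniture → 4% → £1.77
Total tax = £1.48 + £1.90 + £1.77 = £5.15

£5.15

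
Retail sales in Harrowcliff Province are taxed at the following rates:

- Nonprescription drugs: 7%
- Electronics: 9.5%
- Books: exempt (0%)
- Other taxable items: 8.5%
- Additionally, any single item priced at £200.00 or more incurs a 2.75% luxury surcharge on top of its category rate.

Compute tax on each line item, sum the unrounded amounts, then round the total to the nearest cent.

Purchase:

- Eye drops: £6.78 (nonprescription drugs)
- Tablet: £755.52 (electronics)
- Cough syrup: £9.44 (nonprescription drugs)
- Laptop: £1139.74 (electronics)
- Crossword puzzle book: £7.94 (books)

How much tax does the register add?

£233.30

Eye drops £6.78: nonprescription drugs → 7% → £0.4746
Tablet £755.52: electronics → 9.5% + 2.75% surcharge = 12.25% → £92.5512
Cough syrup £9.44: nonprescription drugs → 7% → £0.6608
Laptop £1139.74: electronics → 9.5% + 2.75% surcharge = 12.25% → £139.61815
Crossword puzzle book £7.94: books → 0% → £0.00
Unrounded tax sum = £233.30475 → £233.30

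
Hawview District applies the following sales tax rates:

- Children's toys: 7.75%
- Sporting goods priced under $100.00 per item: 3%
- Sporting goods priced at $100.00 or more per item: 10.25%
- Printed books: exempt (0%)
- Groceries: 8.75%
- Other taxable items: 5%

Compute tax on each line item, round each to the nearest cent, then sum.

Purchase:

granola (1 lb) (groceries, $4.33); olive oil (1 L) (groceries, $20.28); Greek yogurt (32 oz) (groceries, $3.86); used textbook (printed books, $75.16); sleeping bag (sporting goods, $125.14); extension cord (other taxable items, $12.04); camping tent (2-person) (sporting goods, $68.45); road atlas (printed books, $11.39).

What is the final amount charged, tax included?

Granola (1 lb) $4.33: groceries → 8.75% → $0.38
Olive oil (1 L) $20.28: groceries → 8.75% → $1.77
Greek yogurt (32 oz) $3.86: groceries → 8.75% → $0.34
Used textbook $75.16: printed books → 0% → $0.00
Sleeping bag $125.14: sporting goods, $100.00 or more → 10.25% → $12.83
Extension cord $12.04: other taxable items → 5% → $0.60
Camping tent (2-person) $68.45: sporting goods, under $100.00 → 3% → $2.05
Road atlas $11.39: printed books → 0% → $0.00
Subtotal = $320.65; tax = $17.97; total due = $338.62

$338.62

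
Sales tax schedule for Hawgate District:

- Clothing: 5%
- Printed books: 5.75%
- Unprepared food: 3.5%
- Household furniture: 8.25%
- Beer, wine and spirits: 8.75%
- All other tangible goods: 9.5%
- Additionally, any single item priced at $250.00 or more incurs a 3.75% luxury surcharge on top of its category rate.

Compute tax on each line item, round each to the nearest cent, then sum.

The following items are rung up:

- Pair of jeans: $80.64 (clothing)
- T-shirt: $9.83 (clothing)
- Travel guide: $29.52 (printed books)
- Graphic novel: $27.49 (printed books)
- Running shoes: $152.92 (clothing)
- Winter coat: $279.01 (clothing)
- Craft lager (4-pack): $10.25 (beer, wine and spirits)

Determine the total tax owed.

Pair of jeans $80.64: clothing → 5% → $4.03
T-shirt $9.83: clothing → 5% → $0.49
Travel guide $29.52: printed books → 5.75% → $1.70
Graphic novel $27.49: printed books → 5.75% → $1.58
Running shoes $152.92: clothing → 5% → $7.65
Winter coat $279.01: clothing → 5% + 3.75% surcharge = 8.75% → $24.41
Craft lager (4-pack) $10.25: beer, wine and spirits → 8.75% → $0.90
Total tax = $4.03 + $0.49 + $1.70 + $1.58 + $7.65 + $24.41 + $0.90 = $40.76

$40.76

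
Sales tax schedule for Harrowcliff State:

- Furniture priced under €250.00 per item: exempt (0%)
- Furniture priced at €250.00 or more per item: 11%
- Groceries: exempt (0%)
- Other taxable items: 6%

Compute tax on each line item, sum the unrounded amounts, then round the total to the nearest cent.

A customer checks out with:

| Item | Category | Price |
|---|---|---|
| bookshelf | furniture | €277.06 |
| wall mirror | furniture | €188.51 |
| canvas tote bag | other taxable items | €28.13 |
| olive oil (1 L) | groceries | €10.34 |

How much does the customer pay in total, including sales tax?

Bookshelf €277.06: furniture, €250.00 or more → 11% → €30.4766
Wall mirror €188.51: furniture, under €250.00 → 0% → €0.00
Canvas tote bag €28.13: other taxable items → 6% → €1.6878
Olive oil (1 L) €10.34: groceries → 0% → €0.00
Subtotal = €504.04; unrounded tax = €32.1644 → €32.16; total due = €536.20

€536.20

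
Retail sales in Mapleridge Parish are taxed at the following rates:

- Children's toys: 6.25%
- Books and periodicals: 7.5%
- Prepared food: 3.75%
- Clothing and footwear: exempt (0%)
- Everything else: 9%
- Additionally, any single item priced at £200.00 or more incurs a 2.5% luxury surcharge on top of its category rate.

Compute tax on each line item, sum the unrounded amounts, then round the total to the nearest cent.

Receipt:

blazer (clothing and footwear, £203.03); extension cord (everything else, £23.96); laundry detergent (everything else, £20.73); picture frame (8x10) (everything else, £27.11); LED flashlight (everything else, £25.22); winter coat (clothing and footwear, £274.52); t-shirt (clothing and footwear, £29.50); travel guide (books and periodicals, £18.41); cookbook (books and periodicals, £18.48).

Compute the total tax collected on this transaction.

Blazer £203.03: clothing and footwear → 0% + 2.5% surcharge = 2.5% → £5.07575
Extension cord £23.96: everything else → 9% → £2.1564
Laundry detergent £20.73: everything else → 9% → £1.8657
Picture frame (8x10) £27.11: everything else → 9% → £2.4399
LED flashlight £25.22: everything else → 9% → £2.2698
Winter coat £274.52: clothing and footwear → 0% + 2.5% surcharge = 2.5% → £6.863
T-shirt £29.50: clothing and footwear → 0% → £0.00
Travel guide £18.41: books and periodicals → 7.5% → £1.38075
Cookbook £18.48: books and periodicals → 7.5% → £1.386
Unrounded tax sum = £23.4373 → £23.44

£23.44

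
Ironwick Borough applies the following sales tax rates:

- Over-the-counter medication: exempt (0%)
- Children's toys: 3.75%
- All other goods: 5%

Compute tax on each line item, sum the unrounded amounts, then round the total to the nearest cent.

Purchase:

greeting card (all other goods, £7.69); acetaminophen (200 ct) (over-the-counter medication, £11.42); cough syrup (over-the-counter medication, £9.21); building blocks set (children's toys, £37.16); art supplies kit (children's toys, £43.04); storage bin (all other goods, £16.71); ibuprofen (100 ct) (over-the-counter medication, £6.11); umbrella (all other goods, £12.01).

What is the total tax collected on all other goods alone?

Greeting card £7.69: all other goods → 5% → £0.3845
Storage bin £16.71: all other goods → 5% → £0.8355
Umbrella £12.01: all other goods → 5% → £0.6005
Tax on all other goods: unrounded sum = £1.8205 → £1.82

£1.82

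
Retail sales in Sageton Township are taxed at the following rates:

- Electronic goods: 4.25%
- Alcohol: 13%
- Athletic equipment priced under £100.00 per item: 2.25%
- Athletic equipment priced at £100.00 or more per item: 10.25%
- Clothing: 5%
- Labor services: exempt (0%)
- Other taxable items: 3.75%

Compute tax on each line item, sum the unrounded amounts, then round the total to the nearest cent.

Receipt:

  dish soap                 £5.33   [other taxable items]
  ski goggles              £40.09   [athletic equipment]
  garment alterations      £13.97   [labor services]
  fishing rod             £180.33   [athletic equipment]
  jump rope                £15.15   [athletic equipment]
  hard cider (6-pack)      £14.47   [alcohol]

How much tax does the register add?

Dish soap £5.33: other taxable items → 3.75% → £0.199875
Ski goggles £40.09: athletic equipment, under £100.00 → 2.25% → £0.902025
Garment alterations £13.97: labor services → 0% → £0.00
Fishing rod £180.33: athletic equipment, £100.00 or more → 10.25% → £18.483825
Jump rope £15.15: athletic equipment, under £100.00 → 2.25% → £0.340875
Hard cider (6-pack) £14.47: alcohol → 13% → £1.8811
Unrounded tax sum = £21.8077 → £21.81

£21.81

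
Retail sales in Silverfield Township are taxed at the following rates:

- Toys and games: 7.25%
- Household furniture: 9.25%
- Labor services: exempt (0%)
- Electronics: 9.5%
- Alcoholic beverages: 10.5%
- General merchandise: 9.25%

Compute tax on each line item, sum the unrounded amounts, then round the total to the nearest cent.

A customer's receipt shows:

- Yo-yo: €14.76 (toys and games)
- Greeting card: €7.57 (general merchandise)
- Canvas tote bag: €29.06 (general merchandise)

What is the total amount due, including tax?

Yo-yo €14.76: toys and games → 7.25% → €1.0701
Greeting card €7.57: general merchandise → 9.25% → €0.700225
Canvas tote bag €29.06: general merchandise → 9.25% → €2.68805
Subtotal = €51.39; unrounded tax = €4.458375 → €4.46; total due = €55.85

€55.85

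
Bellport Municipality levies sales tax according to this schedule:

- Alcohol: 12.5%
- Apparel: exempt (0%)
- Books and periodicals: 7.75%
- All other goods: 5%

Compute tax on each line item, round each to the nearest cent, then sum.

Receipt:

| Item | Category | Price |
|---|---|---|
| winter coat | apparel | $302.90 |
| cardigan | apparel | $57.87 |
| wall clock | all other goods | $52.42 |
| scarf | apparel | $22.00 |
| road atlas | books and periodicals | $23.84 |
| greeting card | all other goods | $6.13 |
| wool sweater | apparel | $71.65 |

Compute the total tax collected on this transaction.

$4.78

Winter coat $302.90: apparel → 0% → $0.00
Cardigan $57.87: apparel → 0% → $0.00
Wall clock $52.42: all other goods → 5% → $2.62
Scarf $22.00: apparel → 0% → $0.00
Road atlas $23.84: books and periodicals → 7.75% → $1.85
Greeting card $6.13: all other goods → 5% → $0.31
Wool sweater $71.65: apparel → 0% → $0.00
Total tax = $2.62 + $1.85 + $0.31 = $4.78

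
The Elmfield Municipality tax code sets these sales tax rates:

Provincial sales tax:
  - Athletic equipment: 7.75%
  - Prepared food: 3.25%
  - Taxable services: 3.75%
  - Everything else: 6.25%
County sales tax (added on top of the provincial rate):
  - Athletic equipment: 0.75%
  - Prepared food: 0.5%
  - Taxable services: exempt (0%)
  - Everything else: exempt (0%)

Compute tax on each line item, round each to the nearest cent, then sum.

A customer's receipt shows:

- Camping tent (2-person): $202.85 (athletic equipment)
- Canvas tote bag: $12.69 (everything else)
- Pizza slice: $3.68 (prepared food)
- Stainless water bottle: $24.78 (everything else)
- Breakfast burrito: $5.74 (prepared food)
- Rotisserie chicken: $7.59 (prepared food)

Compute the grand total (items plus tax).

$277.55

Camping tent (2-person) $202.85: athletic equipment → 7.75% + 0.75% county = 8.5% → $17.24
Canvas tote bag $12.69: everything else → 6.25% + 0% county = 6.25% → $0.79
Pizza slice $3.68: prepared food → 3.25% + 0.5% county = 3.75% → $0.14
Stainless water bottle $24.78: everything else → 6.25% + 0% county = 6.25% → $1.55
Breakfast burrito $5.74: prepared food → 3.25% + 0.5% county = 3.75% → $0.22
Rotisserie chicken $7.59: prepared food → 3.25% + 0.5% county = 3.75% → $0.28
Subtotal = $257.33; tax = $20.22; total due = $277.55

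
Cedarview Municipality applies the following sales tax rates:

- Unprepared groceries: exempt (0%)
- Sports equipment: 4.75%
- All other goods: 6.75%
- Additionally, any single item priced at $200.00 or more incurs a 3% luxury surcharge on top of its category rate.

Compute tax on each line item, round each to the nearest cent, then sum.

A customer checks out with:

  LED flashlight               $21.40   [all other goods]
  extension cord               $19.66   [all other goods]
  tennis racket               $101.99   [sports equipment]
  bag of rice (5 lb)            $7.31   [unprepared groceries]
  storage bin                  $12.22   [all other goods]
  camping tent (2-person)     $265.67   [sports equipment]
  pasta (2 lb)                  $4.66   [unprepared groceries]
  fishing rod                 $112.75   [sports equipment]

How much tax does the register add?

$34.38

LED flashlight $21.40: all other goods → 6.75% → $1.44
Extension cord $19.66: all other goods → 6.75% → $1.33
Tennis racket $101.99: sports equipment → 4.75% → $4.84
Bag of rice (5 lb) $7.31: unprepared groceries → 0% → $0.00
Storage bin $12.22: all other goods → 6.75% → $0.82
Camping tent (2-person) $265.67: sports equipment → 4.75% + 3% surcharge = 7.75% → $20.59
Pasta (2 lb) $4.66: unprepared groceries → 0% → $0.00
Fishing rod $112.75: sports equipment → 4.75% → $5.36
Total tax = $1.44 + $1.33 + $4.84 + $0.82 + $20.59 + $5.36 = $34.38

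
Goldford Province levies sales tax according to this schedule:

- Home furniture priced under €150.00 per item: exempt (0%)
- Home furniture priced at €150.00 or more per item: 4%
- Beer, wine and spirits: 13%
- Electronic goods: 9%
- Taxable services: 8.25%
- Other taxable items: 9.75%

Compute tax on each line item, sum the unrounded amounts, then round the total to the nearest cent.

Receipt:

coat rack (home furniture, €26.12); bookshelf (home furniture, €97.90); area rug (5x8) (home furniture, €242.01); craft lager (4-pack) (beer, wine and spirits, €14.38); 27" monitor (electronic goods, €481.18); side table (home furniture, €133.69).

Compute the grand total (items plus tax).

€1050.14

Coat rack €26.12: home furniture, under €150.00 → 0% → €0.00
Bookshelf €97.90: home furniture, under €150.00 → 0% → €0.00
Area rug (5x8) €242.01: home furniture, €150.00 or more → 4% → €9.6804
Craft lager (4-pack) €14.38: beer, wine and spirits → 13% → €1.8694
27" monitor €481.18: electronic goods → 9% → €43.3062
Side table €133.69: home furniture, under €150.00 → 0% → €0.00
Subtotal = €995.28; unrounded tax = €54.856 → €54.86; total due = €1050.14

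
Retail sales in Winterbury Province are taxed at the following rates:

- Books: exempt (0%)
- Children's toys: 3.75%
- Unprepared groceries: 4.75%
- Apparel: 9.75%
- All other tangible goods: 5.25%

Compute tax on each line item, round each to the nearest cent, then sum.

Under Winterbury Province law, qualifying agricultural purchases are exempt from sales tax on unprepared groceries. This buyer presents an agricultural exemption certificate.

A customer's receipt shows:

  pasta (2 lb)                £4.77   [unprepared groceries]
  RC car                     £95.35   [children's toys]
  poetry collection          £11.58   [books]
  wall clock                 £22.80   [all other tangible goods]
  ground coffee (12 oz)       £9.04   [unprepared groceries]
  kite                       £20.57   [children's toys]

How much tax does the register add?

Pasta (2 lb) £4.77: unprepared groceries, buyer-exempt → 0% → £0.00
RC car £95.35: children's toys → 3.75% → £3.58
Poetry collection £11.58: books → 0% → £0.00
Wall clock £22.80: all other tangible goods → 5.25% → £1.20
Ground coffee (12 oz) £9.04: unprepared groceries, buyer-exempt → 0% → £0.00
Kite £20.57: children's toys → 3.75% → £0.77
Total tax = £3.58 + £1.20 + £0.77 = £5.55

£5.55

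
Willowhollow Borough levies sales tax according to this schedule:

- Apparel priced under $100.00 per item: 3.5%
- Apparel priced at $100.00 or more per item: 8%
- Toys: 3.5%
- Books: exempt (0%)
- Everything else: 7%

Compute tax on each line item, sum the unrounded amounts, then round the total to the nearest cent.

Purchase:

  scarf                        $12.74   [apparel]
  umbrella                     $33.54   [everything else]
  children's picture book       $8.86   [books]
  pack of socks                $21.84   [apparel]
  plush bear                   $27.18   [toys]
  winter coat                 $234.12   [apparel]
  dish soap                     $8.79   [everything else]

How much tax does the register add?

$23.85

Scarf $12.74: apparel, under $100.00 → 3.5% → $0.4459
Umbrella $33.54: everything else → 7% → $2.3478
Children's picture book $8.86: books → 0% → $0.00
Pack of socks $21.84: apparel, under $100.00 → 3.5% → $0.7644
Plush bear $27.18: toys → 3.5% → $0.9513
Winter coat $234.12: apparel, $100.00 or more → 8% → $18.7296
Dish soap $8.79: everything else → 7% → $0.6153
Unrounded tax sum = $23.8543 → $23.85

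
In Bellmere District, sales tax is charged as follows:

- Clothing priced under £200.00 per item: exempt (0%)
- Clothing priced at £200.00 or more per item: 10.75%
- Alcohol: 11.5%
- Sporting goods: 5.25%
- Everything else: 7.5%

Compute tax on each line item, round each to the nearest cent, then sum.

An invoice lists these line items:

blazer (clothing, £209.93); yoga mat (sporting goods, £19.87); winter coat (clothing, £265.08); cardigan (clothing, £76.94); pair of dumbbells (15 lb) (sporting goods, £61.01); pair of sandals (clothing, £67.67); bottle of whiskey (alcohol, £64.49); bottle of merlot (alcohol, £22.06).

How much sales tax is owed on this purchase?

Blazer £209.93: clothing, £200.00 or more → 10.75% → £22.57
Yoga mat £19.87: sporting goods → 5.25% → £1.04
Winter coat £265.08: clothing, £200.00 or more → 10.75% → £28.50
Cardigan £76.94: clothing, under £200.00 → 0% → £0.00
Pair of dumbbells (15 lb) £61.01: sporting goods → 5.25% → £3.20
Pair of sandals £67.67: clothing, under £200.00 → 0% → £0.00
Bottle of whiskey £64.49: alcohol → 11.5% → £7.42
Bottle of merlot £22.06: alcohol → 11.5% → £2.54
Total tax = £22.57 + £1.04 + £28.50 + £3.20 + £7.42 + £2.54 = £65.27

£65.27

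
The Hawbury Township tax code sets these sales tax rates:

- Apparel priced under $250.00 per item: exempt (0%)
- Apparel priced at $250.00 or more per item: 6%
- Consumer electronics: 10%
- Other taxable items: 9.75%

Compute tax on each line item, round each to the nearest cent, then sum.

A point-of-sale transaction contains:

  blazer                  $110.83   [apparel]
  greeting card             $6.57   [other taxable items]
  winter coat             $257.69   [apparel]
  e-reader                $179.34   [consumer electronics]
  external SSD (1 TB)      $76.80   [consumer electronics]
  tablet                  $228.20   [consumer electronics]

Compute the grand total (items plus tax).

Blazer $110.83: apparel, under $250.00 → 0% → $0.00
Greeting card $6.57: other taxable items → 9.75% → $0.64
Winter coat $257.69: apparel, $250.00 or more → 6% → $15.46
E-reader $179.34: consumer electronics → 10% → $17.93
External SSD (1 TB) $76.80: consumer electronics → 10% → $7.68
Tablet $228.20: consumer electronics → 10% → $22.82
Subtotal = $859.43; tax = $64.53; total due = $923.96

$923.96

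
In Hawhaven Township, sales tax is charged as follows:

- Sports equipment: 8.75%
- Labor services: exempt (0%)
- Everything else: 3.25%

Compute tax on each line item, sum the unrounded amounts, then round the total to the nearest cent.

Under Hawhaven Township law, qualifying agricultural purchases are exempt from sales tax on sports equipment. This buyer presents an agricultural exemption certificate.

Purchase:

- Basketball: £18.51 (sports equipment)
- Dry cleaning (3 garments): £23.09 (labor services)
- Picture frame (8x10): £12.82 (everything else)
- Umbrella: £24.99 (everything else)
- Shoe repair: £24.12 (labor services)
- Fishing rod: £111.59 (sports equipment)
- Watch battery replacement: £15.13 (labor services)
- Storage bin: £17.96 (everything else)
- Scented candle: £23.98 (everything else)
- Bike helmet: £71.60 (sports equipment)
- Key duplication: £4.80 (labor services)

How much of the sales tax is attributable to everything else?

£2.59

Picture frame (8x10) £12.82: everything else → 3.25% → £0.41665
Umbrella £24.99: everything else → 3.25% → £0.812175
Storage bin £17.96: everything else → 3.25% → £0.5837
Scented candle £23.98: everything else → 3.25% → £0.77935
Tax on everything else: unrounded sum = £2.591875 → £2.59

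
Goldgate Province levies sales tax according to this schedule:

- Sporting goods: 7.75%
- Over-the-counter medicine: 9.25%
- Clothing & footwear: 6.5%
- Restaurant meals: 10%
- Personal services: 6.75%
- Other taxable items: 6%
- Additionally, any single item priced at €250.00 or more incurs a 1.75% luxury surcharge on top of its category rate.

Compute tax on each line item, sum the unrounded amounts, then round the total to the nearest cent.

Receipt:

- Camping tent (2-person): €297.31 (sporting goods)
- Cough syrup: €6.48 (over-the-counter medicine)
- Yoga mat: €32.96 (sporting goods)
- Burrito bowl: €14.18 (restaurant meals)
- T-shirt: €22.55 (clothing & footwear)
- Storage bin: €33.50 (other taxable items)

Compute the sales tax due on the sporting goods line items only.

Camping tent (2-person) €297.31: sporting goods → 7.75% + 1.75% surcharge = 9.5% → €28.24445
Yoga mat €32.96: sporting goods → 7.75% → €2.5544
Tax on sporting goods: unrounded sum = €30.79885 → €30.80

€30.80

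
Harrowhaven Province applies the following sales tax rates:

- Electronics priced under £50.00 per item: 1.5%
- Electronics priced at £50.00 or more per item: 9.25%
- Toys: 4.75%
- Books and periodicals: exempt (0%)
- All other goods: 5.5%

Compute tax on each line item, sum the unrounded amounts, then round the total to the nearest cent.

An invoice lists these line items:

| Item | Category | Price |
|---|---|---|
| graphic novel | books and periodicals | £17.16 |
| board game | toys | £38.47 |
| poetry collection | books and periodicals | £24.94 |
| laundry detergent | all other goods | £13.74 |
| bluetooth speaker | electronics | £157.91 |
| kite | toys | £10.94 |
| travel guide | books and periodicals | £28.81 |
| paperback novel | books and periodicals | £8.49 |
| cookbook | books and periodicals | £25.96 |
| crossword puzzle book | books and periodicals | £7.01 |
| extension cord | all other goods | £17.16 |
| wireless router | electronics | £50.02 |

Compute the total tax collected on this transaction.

£23.28

Graphic novel £17.16: books and periodicals → 0% → £0.00
Board game £38.47: toys → 4.75% → £1.827325
Poetry collection £24.94: books and periodicals → 0% → £0.00
Laundry detergent £13.74: all other goods → 5.5% → £0.7557
Bluetooth speaker £157.91: electronics, £50.00 or more → 9.25% → £14.606675
Kite £10.94: toys → 4.75% → £0.51965
Travel guide £28.81: books and periodicals → 0% → £0.00
Paperback novel £8.49: books and periodicals → 0% → £0.00
Cookbook £25.96: books and periodicals → 0% → £0.00
Crossword puzzle book £7.01: books and periodicals → 0% → £0.00
Extension cord £17.16: all other goods → 5.5% → £0.9438
Wireless router £50.02: electronics, £50.00 or more → 9.25% → £4.62685
Unrounded tax sum = £23.28 → £23.28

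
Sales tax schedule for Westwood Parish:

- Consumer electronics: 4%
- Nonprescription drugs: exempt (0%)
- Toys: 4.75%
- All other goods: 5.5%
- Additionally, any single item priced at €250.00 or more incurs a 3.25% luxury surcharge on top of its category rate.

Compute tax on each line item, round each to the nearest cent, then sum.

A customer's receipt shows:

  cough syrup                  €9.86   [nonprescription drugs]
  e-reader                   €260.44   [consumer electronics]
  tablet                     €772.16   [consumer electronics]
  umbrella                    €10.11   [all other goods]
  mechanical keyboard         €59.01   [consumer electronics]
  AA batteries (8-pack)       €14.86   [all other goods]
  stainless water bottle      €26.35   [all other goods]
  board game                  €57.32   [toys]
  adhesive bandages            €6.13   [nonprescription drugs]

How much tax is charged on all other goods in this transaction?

Umbrella €10.11: all other goods → 5.5% → €0.56
AA batteries (8-pack) €14.86: all other goods → 5.5% → €0.82
Stainless water bottle €26.35: all other goods → 5.5% → €1.45
Tax on all other goods = €0.56 + €0.82 + €1.45 = €2.83

€2.83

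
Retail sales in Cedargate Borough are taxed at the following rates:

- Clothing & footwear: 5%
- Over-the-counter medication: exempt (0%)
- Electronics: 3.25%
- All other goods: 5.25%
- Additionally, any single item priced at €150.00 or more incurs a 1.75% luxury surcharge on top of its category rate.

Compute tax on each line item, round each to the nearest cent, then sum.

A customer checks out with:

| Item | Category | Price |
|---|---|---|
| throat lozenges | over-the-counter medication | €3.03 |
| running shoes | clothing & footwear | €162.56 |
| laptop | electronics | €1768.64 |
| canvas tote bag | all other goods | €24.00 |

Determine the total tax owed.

Throat lozenges €3.03: over-the-counter medication → 0% → €0.00
Running shoes €162.56: clothing & footwear → 5% + 1.75% surcharge = 6.75% → €10.97
Laptop €1768.64: electronics → 3.25% + 1.75% surcharge = 5% → €88.43
Canvas tote bag €24.00: all other goods → 5.25% → €1.26
Total tax = €10.97 + €88.43 + €1.26 = €100.66

€100.66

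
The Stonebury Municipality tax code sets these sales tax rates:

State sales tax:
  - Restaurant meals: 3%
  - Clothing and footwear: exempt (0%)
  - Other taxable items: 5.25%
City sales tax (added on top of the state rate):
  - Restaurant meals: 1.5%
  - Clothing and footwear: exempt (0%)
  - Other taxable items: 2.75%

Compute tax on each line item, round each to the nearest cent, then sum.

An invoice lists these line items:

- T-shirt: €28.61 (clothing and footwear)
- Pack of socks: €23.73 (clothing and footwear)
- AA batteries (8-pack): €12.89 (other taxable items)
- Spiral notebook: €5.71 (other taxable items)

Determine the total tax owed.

€1.49

T-shirt €28.61: clothing and footwear → 0% + 0% city = 0% → €0.00
Pack of socks €23.73: clothing and footwear → 0% + 0% city = 0% → €0.00
AA batteries (8-pack) €12.89: other taxable items → 5.25% + 2.75% city = 8% → €1.03
Spiral notebook €5.71: other taxable items → 5.25% + 2.75% city = 8% → €0.46
Total tax = €1.03 + €0.46 = €1.49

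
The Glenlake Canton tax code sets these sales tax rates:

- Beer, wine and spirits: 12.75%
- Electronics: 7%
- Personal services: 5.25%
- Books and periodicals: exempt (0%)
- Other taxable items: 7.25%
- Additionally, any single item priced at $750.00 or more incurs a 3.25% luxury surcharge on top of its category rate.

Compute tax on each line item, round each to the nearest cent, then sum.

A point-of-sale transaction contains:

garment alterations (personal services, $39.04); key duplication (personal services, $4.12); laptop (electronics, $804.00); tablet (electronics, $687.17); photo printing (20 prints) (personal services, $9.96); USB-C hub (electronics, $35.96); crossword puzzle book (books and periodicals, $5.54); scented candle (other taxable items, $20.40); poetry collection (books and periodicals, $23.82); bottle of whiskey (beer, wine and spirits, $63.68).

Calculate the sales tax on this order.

Garment alterations $39.04: personal services → 5.25% → $2.05
Key duplication $4.12: personal services → 5.25% → $0.22
Laptop $804.00: electronics → 7% + 3.25% surcharge = 10.25% → $82.41
Tablet $687.17: electronics → 7% → $48.10
Photo printing (20 prints) $9.96: personal services → 5.25% → $0.52
USB-C hub $35.96: electronics → 7% → $2.52
Crossword puzzle book $5.54: books and periodicals → 0% → $0.00
Scented candle $20.40: other taxable items → 7.25% → $1.48
Poetry collection $23.82: books and periodicals → 0% → $0.00
Bottle of whiskey $63.68: beer, wine and spirits → 12.75% → $8.12
Total tax = $2.05 + $0.22 + $82.41 + $48.10 + $0.52 + $2.52 + $1.48 + $8.12 = $145.42

$145.42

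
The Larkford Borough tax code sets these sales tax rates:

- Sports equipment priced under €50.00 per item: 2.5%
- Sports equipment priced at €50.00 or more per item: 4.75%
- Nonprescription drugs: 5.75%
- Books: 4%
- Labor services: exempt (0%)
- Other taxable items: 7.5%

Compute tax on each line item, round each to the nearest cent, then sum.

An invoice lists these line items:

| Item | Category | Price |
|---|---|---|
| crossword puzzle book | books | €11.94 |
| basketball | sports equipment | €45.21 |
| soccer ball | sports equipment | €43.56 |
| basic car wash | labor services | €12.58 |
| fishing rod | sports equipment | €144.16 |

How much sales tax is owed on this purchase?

Crossword puzzle book €11.94: books → 4% → €0.48
Basketball €45.21: sports equipment, under €50.00 → 2.5% → €1.13
Soccer ball €43.56: sports equipment, under €50.00 → 2.5% → €1.09
Basic car wash €12.58: labor services → 0% → €0.00
Fishing rod €144.16: sports equipment, €50.00 or more → 4.75% → €6.85
Total tax = €0.48 + €1.13 + €1.09 + €6.85 = €9.55

€9.55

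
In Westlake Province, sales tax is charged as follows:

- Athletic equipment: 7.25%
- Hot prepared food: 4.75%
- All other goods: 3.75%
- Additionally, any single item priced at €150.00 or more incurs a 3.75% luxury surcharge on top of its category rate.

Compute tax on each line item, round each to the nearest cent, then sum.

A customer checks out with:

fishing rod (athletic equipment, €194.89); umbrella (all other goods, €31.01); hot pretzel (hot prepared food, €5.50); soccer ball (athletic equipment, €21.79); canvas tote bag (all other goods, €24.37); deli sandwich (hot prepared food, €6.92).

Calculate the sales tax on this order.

€25.68

Fishing rod €194.89: athletic equipment → 7.25% + 3.75% surcharge = 11% → €21.44
Umbrella €31.01: all other goods → 3.75% → €1.16
Hot pretzel €5.50: hot prepared food → 4.75% → €0.26
Soccer ball €21.79: athletic equipment → 7.25% → €1.58
Canvas tote bag €24.37: all other goods → 3.75% → €0.91
Deli sandwich €6.92: hot prepared food → 4.75% → €0.33
Total tax = €21.44 + €1.16 + €0.26 + €1.58 + €0.91 + €0.33 = €25.68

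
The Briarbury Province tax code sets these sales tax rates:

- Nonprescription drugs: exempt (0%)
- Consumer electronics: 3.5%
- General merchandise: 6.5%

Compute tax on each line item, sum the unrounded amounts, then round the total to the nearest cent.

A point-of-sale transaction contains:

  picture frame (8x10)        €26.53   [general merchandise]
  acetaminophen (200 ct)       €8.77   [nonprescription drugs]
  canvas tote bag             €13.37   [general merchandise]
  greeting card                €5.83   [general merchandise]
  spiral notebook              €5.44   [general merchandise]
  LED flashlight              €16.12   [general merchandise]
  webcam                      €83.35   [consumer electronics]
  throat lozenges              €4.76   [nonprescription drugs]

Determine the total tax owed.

€7.29

Picture frame (8x10) €26.53: general merchandise → 6.5% → €1.72445
Acetaminophen (200 ct) €8.77: nonprescription drugs → 0% → €0.00
Canvas tote bag €13.37: general merchandise → 6.5% → €0.86905
Greeting card €5.83: general merchandise → 6.5% → €0.37895
Spiral notebook €5.44: general merchandise → 6.5% → €0.3536
LED flashlight €16.12: general merchandise → 6.5% → €1.0478
Webcam €83.35: consumer electronics → 3.5% → €2.91725
Throat lozenges €4.76: nonprescription drugs → 0% → €0.00
Unrounded tax sum = €7.2911 → €7.29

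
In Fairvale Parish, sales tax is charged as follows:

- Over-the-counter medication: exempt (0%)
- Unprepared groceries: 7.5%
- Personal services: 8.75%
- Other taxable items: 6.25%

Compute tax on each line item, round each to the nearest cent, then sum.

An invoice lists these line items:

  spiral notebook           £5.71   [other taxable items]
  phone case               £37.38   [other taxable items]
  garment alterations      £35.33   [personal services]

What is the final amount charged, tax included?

Spiral notebook £5.71: other taxable items → 6.25% → £0.36
Phone case £37.38: other taxable items → 6.25% → £2.34
Garment alterations £35.33: personal services → 8.75% → £3.09
Subtotal = £78.42; tax = £5.79; total due = £84.21

£84.21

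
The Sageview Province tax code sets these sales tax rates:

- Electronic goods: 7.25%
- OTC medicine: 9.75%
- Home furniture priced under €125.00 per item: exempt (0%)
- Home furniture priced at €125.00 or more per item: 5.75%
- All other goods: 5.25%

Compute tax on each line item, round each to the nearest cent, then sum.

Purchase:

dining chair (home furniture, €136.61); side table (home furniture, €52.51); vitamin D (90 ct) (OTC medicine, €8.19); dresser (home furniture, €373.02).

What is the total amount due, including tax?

Dining chair €136.61: home furniture, €125.00 or more → 5.75% → €7.86
Side table €52.51: home furniture, under €125.00 → 0% → €0.00
Vitamin D (90 ct) €8.19: OTC medicine → 9.75% → €0.80
Dresser €373.02: home furniture, €125.00 or more → 5.75% → €21.45
Subtotal = €570.33; tax = €30.11; total due = €600.44

€600.44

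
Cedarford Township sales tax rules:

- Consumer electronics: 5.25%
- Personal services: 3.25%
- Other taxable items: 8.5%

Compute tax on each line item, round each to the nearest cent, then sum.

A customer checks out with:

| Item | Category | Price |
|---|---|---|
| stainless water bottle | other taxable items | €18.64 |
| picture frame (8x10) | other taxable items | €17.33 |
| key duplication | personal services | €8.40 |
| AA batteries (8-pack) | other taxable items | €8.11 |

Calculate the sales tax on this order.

€4.01

Stainless water bottle €18.64: other taxable items → 8.5% → €1.58
Picture frame (8x10) €17.33: other taxable items → 8.5% → €1.47
Key duplication €8.40: personal services → 3.25% → €0.27
AA batteries (8-pack) €8.11: other taxable items → 8.5% → €0.69
Total tax = €1.58 + €1.47 + €0.27 + €0.69 = €4.01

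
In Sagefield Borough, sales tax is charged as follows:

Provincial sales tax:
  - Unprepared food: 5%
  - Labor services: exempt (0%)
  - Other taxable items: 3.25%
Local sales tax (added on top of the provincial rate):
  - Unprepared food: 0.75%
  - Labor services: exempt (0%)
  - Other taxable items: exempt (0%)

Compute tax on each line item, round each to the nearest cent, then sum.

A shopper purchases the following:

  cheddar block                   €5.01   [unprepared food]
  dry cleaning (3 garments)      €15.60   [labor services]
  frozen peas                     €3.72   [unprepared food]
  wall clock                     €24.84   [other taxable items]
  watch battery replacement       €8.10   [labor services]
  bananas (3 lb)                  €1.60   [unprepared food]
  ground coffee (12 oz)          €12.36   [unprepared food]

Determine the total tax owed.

Cheddar block €5.01: unprepared food → 5% + 0.75% local = 5.75% → €0.29
Dry cleaning (3 garments) €15.60: labor services → 0% + 0% local = 0% → €0.00
Frozen peas €3.72: unprepared food → 5% + 0.75% local = 5.75% → €0.21
Wall clock €24.84: other taxable items → 3.25% + 0% local = 3.25% → €0.81
Watch battery replacement €8.10: labor services → 0% + 0% local = 0% → €0.00
Bananas (3 lb) €1.60: unprepared food → 5% + 0.75% local = 5.75% → €0.09
Ground coffee (12 oz) €12.36: unprepared food → 5% + 0.75% local = 5.75% → €0.71
Total tax = €0.29 + €0.21 + €0.81 + €0.09 + €0.71 = €2.11

€2.11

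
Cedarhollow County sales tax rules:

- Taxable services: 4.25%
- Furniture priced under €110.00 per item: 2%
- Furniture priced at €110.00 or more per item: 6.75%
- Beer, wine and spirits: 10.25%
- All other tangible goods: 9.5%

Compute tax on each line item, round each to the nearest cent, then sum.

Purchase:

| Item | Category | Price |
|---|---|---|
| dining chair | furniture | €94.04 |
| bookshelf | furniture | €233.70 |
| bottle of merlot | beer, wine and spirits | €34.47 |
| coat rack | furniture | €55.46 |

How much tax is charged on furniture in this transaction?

Dining chair €94.04: furniture, under €110.00 → 2% → €1.88
Bookshelf €233.70: furniture, €110.00 or more → 6.75% → €15.77
Coat rack €55.46: furniture, under €110.00 → 2% → €1.11
Tax on furniture = €1.88 + €15.77 + €1.11 = €18.76

€18.76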